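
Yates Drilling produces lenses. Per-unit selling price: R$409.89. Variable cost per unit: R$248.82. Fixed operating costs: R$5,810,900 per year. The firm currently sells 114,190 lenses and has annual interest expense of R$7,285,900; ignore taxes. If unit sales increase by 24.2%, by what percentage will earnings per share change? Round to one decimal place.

+84.0%

Total contribution margin = 114,190 × R$161.07 = R$18,392,583.30.
Subtracting fixed costs: EBIT = R$18,392,583.30 − R$5,810,900 = R$12,581,683.30.
After interest of R$7,285,900.00, pre-tax earnings = R$5,295,783.30.
DCL = total CM / (EBIT − I) = R$18,392,583.30 / R$5,295,783.30 = 3.4731.
%ΔEPS = DCL × %ΔSales = 3.4731 × +24.2% = +84.0%.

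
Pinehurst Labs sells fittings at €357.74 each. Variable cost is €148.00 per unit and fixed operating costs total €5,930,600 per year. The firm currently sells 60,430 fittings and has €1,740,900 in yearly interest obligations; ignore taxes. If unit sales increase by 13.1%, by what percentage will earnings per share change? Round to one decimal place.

+33.2%

Total contribution margin = 60,430 × €209.74 = €12,674,588.20.
Operating income = contribution − fixed costs = €12,674,588.20 − €5,930,600 = €6,743,988.20.
After interest of €1,740,900.00, pre-tax earnings = €5,003,088.20.
Degree of combined leverage = contribution ÷ (EBIT − I) = €12,674,588.20 ÷ €5,003,088.20 = 2.5334.
%ΔEPS = DCL × %ΔSales = 2.5334 × +13.1% = +33.2%.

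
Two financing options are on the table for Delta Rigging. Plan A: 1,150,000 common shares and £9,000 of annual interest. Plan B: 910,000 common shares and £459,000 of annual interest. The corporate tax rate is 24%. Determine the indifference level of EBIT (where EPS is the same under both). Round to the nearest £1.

At indifference, (EBIT − 9,000)(1 − t)/1,150,000 = (EBIT − 459,000)(1 − t)/910,000.
The (1 − t) factor cancels: (EBIT − 9,000) × 910,000 = (EBIT − 459,000) × 1,150,000.
EBIT × (1,150,000 − 910,000) = 459,000 × 1,150,000 − 9,000 × 910,000 = 519,660,000,000, so EBIT = 519,660,000,000 ÷ 240,000 = 2,165,250.00.

£2,165,250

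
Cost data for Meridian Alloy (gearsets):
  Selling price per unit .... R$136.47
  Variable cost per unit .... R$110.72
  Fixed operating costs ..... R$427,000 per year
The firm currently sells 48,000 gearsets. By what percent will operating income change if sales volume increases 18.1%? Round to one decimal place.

Contribution at this volume is 48,000 × R$25.75 = R$1,236,000.00.
EBIT = R$1,236,000.00 − R$427,000 = R$809,000.00.
DOL = contribution ÷ EBIT = R$1,236,000.00 ÷ R$809,000.00 = 1.5278.
So EBIT moves 1.5278 × (+18.1%) = +27.7%.

+27.7%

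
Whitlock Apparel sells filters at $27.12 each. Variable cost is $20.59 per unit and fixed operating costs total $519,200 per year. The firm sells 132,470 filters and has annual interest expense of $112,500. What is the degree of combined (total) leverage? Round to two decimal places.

Contribution at this volume is 132,470 × $6.53 = $865,029.10.
Operating income = contribution − fixed costs = $865,029.10 − $519,200 = $345,829.10. Interest = $112,500.00.
DOL = $865,029.10 ÷ $345,829.10 = 2.5013; DFL = $345,829.10 ÷ $233,329.10 = 1.4822.
Combined leverage = 2.5013 × 1.4822 = 3.7074.

3.71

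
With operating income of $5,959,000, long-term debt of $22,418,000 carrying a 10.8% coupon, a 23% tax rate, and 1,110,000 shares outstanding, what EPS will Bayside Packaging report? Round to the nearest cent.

$2.45

Interest = $2,421,144.00, so EBT = $5,959,000 − $2,421,144.00 = $3,537,856.00.
Net income = $3,537,856.00 × (1 − 0.23) = $2,724,149.12.
EPS = $2,724,149.12 ÷ 1,110,000 = $2.45.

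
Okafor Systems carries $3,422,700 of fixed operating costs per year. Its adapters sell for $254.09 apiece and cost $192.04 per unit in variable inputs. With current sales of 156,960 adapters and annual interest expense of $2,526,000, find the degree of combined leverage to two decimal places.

2.57

At 156,960 units, contribution = 156,960 × $62.05 = $9,739,368.00.
Operating income = contribution − fixed costs = $9,739,368.00 − $3,422,700 = $6,316,668.00. Interest = $2,526,000.00.
DOL = $9,739,368.00 ÷ $6,316,668.00 = 1.5419; DFL = $6,316,668.00 ÷ $3,790,668.00 = 1.6664.
DCL = DOL × DFL = 1.5419 × 1.6664 = 2.5694.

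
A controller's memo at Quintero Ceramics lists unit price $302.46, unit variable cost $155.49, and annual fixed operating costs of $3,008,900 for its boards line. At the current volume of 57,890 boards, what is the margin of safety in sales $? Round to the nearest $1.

Each unit contributes $302.46 − $155.49 = $146.97. Break-even units = $3,008,900 ÷ $146.97 = 20,472.89; break-even revenue = 20,472.89 × $302.46 = $6,192,228.99.
Current sales = 57,890 × $302.46 = $17,509,409.40.
Margin of safety = $17,509,409.40 − $6,192,228.99 = $11,317,180.

$11,317,180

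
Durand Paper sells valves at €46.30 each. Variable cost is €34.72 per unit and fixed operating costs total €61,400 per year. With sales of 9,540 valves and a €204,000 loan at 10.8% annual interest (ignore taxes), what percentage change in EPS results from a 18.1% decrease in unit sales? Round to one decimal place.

Total contribution margin = 9,540 × €11.58 = €110,473.20.
Subtracting fixed costs: EBIT = €110,473.20 − €61,400 = €49,073.20.
After interest of €22,032.00, pre-tax earnings = €27,041.20.
Degree of combined leverage = contribution ÷ (EBIT − I) = €110,473.20 ÷ €27,041.20 = 4.0854.
EPS therefore changes by 4.0854 × (-18.1%) = -73.9%.

-73.9%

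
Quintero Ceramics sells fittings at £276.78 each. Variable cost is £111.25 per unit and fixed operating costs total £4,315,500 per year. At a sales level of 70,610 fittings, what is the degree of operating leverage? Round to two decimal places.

1.59

At 70,610 units, contribution = 70,610 × £165.53 = £11,688,073.30.
Operating income = contribution − fixed costs = £11,688,073.30 − £4,315,500 = £7,372,573.30.
Degree of operating leverage = £11,688,073.30 / £7,372,573.30 = 1.5853.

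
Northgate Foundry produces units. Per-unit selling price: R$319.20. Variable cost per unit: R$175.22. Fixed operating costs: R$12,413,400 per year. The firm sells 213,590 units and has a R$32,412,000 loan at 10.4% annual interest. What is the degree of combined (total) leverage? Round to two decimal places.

2.05

At 213,590 units, contribution = 213,590 × R$143.98 = R$30,752,688.20.
EBIT = R$30,752,688.20 − R$12,413,400 = R$18,339,288.20. Interest = R$3,370,848.00.
DOL = R$30,752,688.20 ÷ R$18,339,288.20 = 1.6769; DFL = R$18,339,288.20 ÷ R$14,968,440.20 = 1.2252.
DCL = DOL × DFL = 1.6769 × 1.2252 = 2.0545.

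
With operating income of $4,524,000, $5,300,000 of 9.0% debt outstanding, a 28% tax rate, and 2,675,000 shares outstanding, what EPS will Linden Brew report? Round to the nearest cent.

$1.09

Pre-tax income = $4,524,000 − $477,000.00 = $4,047,000.00.
Net income = $4,047,000.00 × (1 − 0.28) = $2,913,840.00.
Per share: $2,913,840.00 / 2,675,000 shares = $1.09.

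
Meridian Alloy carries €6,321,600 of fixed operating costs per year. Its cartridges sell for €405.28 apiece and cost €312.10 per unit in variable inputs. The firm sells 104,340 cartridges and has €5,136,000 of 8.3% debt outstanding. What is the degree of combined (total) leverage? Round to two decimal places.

3.27

Total contribution margin = 104,340 × €93.18 = €9,722,401.20.
Operating income = contribution − fixed costs = €9,722,401.20 − €6,321,600 = €3,400,801.20. Interest = €426,288.00.
DOL = €9,722,401.20 ÷ €3,400,801.20 = 2.8589; DFL = €3,400,801.20 ÷ €2,974,513.20 = 1.1433.
Combined leverage = 2.8589 × 1.1433 = 3.2686.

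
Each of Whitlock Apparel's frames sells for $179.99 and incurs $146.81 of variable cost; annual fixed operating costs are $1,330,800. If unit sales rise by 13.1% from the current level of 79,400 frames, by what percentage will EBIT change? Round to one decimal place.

Total contribution margin = 79,400 × $33.18 = $2,634,492.00.
Operating income = contribution − fixed costs = $2,634,492.00 − $1,330,800 = $1,303,692.00.
Degree of operating leverage = $2,634,492.00 / $1,303,692.00 = 2.0208.
So EBIT moves 2.0208 × (+13.1%) = +26.5%.

+26.5%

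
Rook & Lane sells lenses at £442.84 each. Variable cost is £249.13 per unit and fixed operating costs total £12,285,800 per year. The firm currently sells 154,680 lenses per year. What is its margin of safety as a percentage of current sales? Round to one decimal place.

59.0%

Contribution margin per unit = £442.84 − £249.13 = £193.71. Break-even units = £12,285,800 ÷ £193.71 = 63,423.67; break-even revenue = 63,423.67 × £442.84 = £28,086,540.04.
Actual sales revenue = 154,680 × £442.84 = £68,498,491.20.
Margin of safety = (£68,498,491.20 − £28,086,540.04) ÷ £68,498,491.20 = 59.0%.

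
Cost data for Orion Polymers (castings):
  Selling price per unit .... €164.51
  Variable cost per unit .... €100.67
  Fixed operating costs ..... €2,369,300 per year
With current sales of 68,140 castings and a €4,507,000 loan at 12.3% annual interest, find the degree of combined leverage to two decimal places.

3.05

Contribution at this volume is 68,140 × €63.84 = €4,350,057.60.
EBIT = €4,350,057.60 − €2,369,300 = €1,980,757.60. Interest = €554,361.00.
DOL = €4,350,057.60 ÷ €1,980,757.60 = 2.1962; DFL = €1,980,757.60 ÷ €1,426,396.60 = 1.3886.
Combined leverage = 2.1962 × 1.3886 = 3.0496.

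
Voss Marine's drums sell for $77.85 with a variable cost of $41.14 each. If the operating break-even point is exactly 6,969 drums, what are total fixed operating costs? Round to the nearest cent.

$255,831.99

Each unit contributes $77.85 − $41.14 = $36.71.
Fixed costs = break-even units × CM = 6,969 × $36.71 = $255,831.99.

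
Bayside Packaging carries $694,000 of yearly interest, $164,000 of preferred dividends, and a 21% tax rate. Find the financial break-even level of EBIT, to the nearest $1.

$901,595

Grossing the preferred dividend up to pre-tax terms: $164,000 / (1 − 0.21) = $207,594.94.
EPS = 0 when EBIT covers interest plus the pre-tax preferred burden: $694,000 + $207,594.94 = $901,594.94.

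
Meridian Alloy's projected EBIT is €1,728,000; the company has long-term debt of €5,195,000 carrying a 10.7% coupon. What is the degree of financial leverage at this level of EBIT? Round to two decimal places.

1.47

Annual interest charges come to €555,865.00.
DFL = EBIT ÷ (EBIT − I) = €1,728,000 ÷ (€1,728,000 − €555,865.00) = €1,728,000 ÷ €1,172,135.00 = 1.4742.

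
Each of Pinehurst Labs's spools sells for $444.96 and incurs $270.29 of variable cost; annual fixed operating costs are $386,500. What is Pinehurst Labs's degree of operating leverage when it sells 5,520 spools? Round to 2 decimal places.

1.67

Contribution at this volume is 5,520 × $174.67 = $964,178.40.
Operating income = contribution − fixed costs = $964,178.40 − $386,500 = $577,678.40.
Degree of operating leverage = $964,178.40 / $577,678.40 = 1.6691.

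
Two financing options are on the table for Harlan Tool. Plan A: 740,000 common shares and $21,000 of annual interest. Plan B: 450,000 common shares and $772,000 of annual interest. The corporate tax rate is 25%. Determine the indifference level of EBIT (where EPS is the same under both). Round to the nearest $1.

At indifference, (EBIT − 21,000)(1 − t)/740,000 = (EBIT − 772,000)(1 − t)/450,000.
The (1 − t) factor cancels: (EBIT − 21,000) × 450,000 = (EBIT − 772,000) × 740,000.
Solving, EBIT = (772,000·740,000 − 21,000·450,000) / (740,000 − 450,000) = 561,830,000,000 / 290,000 = 1,937,344.83.

$1,937,345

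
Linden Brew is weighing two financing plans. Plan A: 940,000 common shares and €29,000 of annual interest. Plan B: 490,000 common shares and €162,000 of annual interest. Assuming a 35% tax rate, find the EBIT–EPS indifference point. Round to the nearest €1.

€306,822

At indifference, (EBIT − 29,000)(1 − t)/940,000 = (EBIT − 162,000)(1 − t)/490,000.
Cancelling (1 − t) and cross-multiplying: 490,000·(EBIT − 29,000) = 940,000·(EBIT − 162,000).
EBIT × (940,000 − 490,000) = 162,000 × 940,000 − 29,000 × 490,000 = 138,070,000,000, so EBIT = 138,070,000,000 ÷ 450,000 = 306,822.22.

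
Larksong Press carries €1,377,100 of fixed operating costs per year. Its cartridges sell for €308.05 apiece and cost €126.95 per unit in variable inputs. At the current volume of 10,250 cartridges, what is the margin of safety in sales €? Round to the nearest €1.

Contribution margin per unit = €308.05 − €126.95 = €181.10. Break-even units = €1,377,100 ÷ €181.10 = 7,604.09; break-even revenue = 7,604.09 × €308.05 = €2,342,438.74.
Actual sales revenue = 10,250 × €308.05 = €3,157,512.50.
Margin of safety = €3,157,512.50 − €2,342,438.74 = €815,074.

€815,074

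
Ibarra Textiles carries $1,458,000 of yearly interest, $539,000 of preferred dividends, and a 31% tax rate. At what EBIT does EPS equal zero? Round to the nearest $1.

$2,239,159

Grossing the preferred dividend up to pre-tax terms: $539,000 / (1 − 0.31) = $781,159.42.
Financial break-even EBIT = interest + D_p ÷ (1 − t) = $1,458,000 + $781,159.42 = $2,239,159.42.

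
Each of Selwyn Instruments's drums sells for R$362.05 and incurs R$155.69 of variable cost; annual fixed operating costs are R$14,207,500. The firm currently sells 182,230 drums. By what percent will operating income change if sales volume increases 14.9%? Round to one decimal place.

Contribution at this volume is 182,230 × R$206.36 = R$37,604,982.80.
EBIT = R$37,604,982.80 − R$14,207,500 = R$23,397,482.80.
DOL = contribution ÷ EBIT = R$37,604,982.80 ÷ R$23,397,482.80 = 1.6072.
Operating income changes by 1.6072 × +14.9% = +23.9%.

+23.9%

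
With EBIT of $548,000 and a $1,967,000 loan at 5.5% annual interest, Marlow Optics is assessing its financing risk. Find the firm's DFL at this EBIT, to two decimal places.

1.25

Interest = $108,185.00.
Degree of financial leverage = EBIT / (EBIT − interest) = $548,000 / $439,815.00 = 1.2460.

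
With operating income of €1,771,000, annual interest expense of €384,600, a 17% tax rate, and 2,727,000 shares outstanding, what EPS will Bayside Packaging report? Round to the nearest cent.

€0.42

Pre-tax income = €1,771,000 − €384,600.00 = €1,386,400.00.
After tax at 17%: net income = €1,386,400.00 × 0.83 = €1,150,712.00.
Per share: €1,150,712.00 / 2,727,000 shares = €0.42.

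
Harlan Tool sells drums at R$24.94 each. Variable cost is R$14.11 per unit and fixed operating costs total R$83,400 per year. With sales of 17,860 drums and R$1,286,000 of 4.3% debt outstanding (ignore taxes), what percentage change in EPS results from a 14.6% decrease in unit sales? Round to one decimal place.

Total contribution margin = 17,860 × R$10.83 = R$193,423.80.
Subtracting fixed costs: EBIT = R$193,423.80 − R$83,400 = R$110,023.80.
Interest = R$55,298.00, so EBIT − I = R$54,725.80.
DCL = total CM / (EBIT − I) = R$193,423.80 / R$54,725.80 = 3.5344.
%ΔEPS = DCL × %ΔSales = 3.5344 × -14.6% = -51.6%.

-51.6%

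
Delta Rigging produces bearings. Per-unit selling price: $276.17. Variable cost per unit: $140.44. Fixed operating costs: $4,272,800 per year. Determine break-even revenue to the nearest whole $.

$8,693,871

Contribution margin per unit = $276.17 − $140.44 = $135.73, a CM ratio of $135.73 ÷ $276.17 = 0.4915.
Break-even revenue = fixed costs × price ÷ CM = $4,272,800 × $276.17 ÷ $135.73 = $8,693,871.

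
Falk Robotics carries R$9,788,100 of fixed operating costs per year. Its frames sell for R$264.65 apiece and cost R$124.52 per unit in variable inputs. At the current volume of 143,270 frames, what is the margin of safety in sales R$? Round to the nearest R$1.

R$19,430,566

Each unit contributes R$264.65 − R$124.52 = R$140.13. Break-even units = R$9,788,100 ÷ R$140.13 = 69,850.14; break-even revenue = 69,850.14 × R$264.65 = R$18,485,839.33.
Actual sales revenue = 143,270 × R$264.65 = R$37,916,405.50.
Margin of safety = R$37,916,405.50 − R$18,485,839.33 = R$19,430,566.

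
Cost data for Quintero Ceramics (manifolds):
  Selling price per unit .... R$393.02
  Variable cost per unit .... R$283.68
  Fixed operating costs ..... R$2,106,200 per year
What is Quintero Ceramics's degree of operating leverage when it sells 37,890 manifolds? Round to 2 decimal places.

2.03

Contribution at this volume is 37,890 × R$109.34 = R$4,142,892.60.
Subtracting fixed costs: EBIT = R$4,142,892.60 − R$2,106,200 = R$2,036,692.60.
DOL = contribution ÷ EBIT = R$4,142,892.60 ÷ R$2,036,692.60 = 2.0341.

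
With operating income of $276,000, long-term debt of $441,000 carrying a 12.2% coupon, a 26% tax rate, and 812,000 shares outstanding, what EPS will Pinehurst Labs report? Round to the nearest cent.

$0.20

Pre-tax income = $276,000 − $53,802.00 = $222,198.00.
Net income = $222,198.00 × (1 − 0.26) = $164,426.52.
Per share: $164,426.52 / 812,000 shares = $0.20.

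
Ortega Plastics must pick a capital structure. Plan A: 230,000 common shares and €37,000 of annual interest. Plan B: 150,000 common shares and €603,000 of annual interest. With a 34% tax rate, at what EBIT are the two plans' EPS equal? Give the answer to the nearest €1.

Set EPS_A = EPS_B: (EBIT − €37,000)(1 − 0.34) ÷ 230,000 = (EBIT − €603,000)(1 − 0.34) ÷ 150,000.
The (1 − t) factor cancels: (EBIT − 37,000) × 150,000 = (EBIT − 603,000) × 230,000.
Solving, EBIT = (603,000·230,000 − 37,000·150,000) / (230,000 − 150,000) = 133,140,000,000 / 80,000 = 1,664,250.00.

€1,664,250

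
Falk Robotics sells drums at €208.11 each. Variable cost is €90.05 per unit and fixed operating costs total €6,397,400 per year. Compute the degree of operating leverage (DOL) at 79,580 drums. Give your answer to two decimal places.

Total contribution margin = 79,580 × €118.06 = €9,395,214.80.
Subtracting fixed costs: EBIT = €9,395,214.80 − €6,397,400 = €2,997,814.80.
So DOL = total CM / EBIT = €9,395,214.80 / €2,997,814.80 = 3.1340.

3.13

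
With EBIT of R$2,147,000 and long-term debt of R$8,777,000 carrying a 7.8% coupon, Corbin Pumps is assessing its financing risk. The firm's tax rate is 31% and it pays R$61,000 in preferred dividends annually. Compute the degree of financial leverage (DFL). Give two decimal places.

Annual interest charges come to R$684,606.00.
Preferred dividends grossed up pre-tax: R$61,000 / (1 − 0.31) = R$88,405.80.
DFL = EBIT ÷ [EBIT − I − D_p/(1−t)] = R$2,147,000 ÷ [R$2,147,000 − R$684,606.00 − R$88,405.80] = R$2,147,000 ÷ R$1,373,988.20 = 1.5626.

1.56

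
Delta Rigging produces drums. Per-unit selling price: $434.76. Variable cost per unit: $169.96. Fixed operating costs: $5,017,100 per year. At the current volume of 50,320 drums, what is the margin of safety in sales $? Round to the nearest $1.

Each unit contributes $434.76 − $169.96 = $264.80. Break-even units = $5,017,100 ÷ $264.80 = 18,946.75; break-even revenue = 18,946.75 × $434.76 = $8,237,290.02.
Actual sales revenue = 50,320 × $434.76 = $21,877,123.20.
Margin of safety = $21,877,123.20 − $8,237,290.02 = $13,639,833.

$13,639,833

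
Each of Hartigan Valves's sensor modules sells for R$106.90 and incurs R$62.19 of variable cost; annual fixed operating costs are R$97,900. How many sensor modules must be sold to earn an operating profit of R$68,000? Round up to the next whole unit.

Unit CM = price − variable cost = R$106.90 − R$62.19 = R$44.71.
Required volume = (fixed costs + target profit) ÷ CM = (R$97,900 + R$68,000) ÷ R$44.71 = 3,710.58, so 3,711 sensor modules.

3,711 sensor modules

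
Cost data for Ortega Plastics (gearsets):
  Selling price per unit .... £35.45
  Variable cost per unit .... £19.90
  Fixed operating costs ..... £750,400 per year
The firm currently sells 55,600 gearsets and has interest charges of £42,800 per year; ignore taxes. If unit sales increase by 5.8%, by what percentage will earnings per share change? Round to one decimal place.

At 55,600 units, contribution = 55,600 × £15.55 = £864,580.00.
Operating income = contribution − fixed costs = £864,580.00 − £750,400 = £114,180.00.
Interest = £42,800.00, so EBIT − I = £71,380.00.
Degree of combined leverage = contribution ÷ (EBIT − I) = £864,580.00 ÷ £71,380.00 = 12.1124.
%ΔEPS = DCL × %ΔSales = 12.1124 × +5.8% = +70.3%.

+70.3%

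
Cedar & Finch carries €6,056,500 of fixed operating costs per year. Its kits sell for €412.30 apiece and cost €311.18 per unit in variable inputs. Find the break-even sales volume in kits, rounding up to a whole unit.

Each unit contributes €412.30 − €311.18 = €101.12.
Break-even Q = €6,056,500 / €101.12 = 59,894.19 → 59,895 kits.

59,895 kits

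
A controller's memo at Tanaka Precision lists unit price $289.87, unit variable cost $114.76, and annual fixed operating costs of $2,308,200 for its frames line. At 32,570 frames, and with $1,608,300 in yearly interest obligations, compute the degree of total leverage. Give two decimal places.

At 32,570 units, contribution = 32,570 × $175.11 = $5,703,332.70.
Subtracting fixed costs: EBIT = $5,703,332.70 − $2,308,200 = $3,395,132.70. Interest = $1,608,300.00.
DOL = $5,703,332.70 ÷ $3,395,132.70 = 1.6799; DFL = $3,395,132.70 ÷ $1,786,832.70 = 1.9001.
DCL = DOL × DFL = 1.6799 × 1.9001 = 3.1920.

3.19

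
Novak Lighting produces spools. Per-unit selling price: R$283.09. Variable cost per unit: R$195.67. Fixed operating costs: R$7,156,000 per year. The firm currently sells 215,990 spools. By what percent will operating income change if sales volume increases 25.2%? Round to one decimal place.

Contribution at this volume is 215,990 × R$87.42 = R$18,881,845.80.
Operating income = contribution − fixed costs = R$18,881,845.80 − R$7,156,000 = R$11,725,845.80.
So DOL = total CM / EBIT = R$18,881,845.80 / R$11,725,845.80 = 1.6103.
Operating income changes by 1.6103 × +25.2% = +40.6%.

+40.6%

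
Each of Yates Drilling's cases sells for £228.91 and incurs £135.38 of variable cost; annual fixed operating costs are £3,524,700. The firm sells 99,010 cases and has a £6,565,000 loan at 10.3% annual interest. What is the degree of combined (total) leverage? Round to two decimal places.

Total contribution margin = 99,010 × £93.53 = £9,260,405.30.
Subtracting fixed costs: EBIT = £9,260,405.30 − £3,524,700 = £5,735,705.30. Interest = £676,195.00.
DOL = £9,260,405.30 ÷ £5,735,705.30 = 1.6145; DFL = £5,735,705.30 ÷ £5,059,510.30 = 1.1336.
DCL = DOL × DFL = 1.6145 × 1.1336 = 1.8302.

1.83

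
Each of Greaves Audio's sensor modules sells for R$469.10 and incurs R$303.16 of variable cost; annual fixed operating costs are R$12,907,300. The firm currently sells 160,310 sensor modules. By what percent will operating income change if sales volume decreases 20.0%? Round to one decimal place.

At 160,310 units, contribution = 160,310 × R$165.94 = R$26,601,841.40.
EBIT = R$26,601,841.40 − R$12,907,300 = R$13,694,541.40.
So DOL = total CM / EBIT = R$26,601,841.40 / R$13,694,541.40 = 1.9425.
Operating income changes by 1.9425 × -20.0% = -38.9%.

-38.9%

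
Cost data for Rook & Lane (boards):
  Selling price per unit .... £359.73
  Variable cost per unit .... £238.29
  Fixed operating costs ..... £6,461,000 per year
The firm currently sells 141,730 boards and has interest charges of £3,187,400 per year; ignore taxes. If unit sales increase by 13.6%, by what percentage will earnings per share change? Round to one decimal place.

Total contribution margin = 141,730 × £121.44 = £17,211,691.20.
EBIT = £17,211,691.20 − £6,461,000 = £10,750,691.20.
After interest of £3,187,400.00, pre-tax earnings = £7,563,291.20.
DCL = total CM / (EBIT − I) = £17,211,691.20 / £7,563,291.20 = 2.2757.
%ΔEPS = DCL × %ΔSales = 2.2757 × +13.6% = +30.9%.

+30.9%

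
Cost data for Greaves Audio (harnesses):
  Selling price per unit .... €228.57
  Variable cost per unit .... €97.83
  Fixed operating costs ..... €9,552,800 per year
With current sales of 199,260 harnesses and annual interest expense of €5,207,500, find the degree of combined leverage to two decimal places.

Total contribution margin = 199,260 × €130.74 = €26,051,252.40.
Subtracting fixed costs: EBIT = €26,051,252.40 − €9,552,800 = €16,498,452.40. Interest = €5,207,500.00, so EBIT − I = €11,290,952.40.
DCL = contribution ÷ (EBIT − I) = €26,051,252.40 ÷ €11,290,952.40 = 2.3073.

2.31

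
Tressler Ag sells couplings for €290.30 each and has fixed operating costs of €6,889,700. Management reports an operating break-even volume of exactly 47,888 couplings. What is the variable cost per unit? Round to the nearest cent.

€146.43

At break-even, FC = Q × (P − VC), so P − VC = €6,889,700 ÷ 47,888 = €143.8711.
Hence VC = price − CM = €290.30 − €143.8711 = €146.43.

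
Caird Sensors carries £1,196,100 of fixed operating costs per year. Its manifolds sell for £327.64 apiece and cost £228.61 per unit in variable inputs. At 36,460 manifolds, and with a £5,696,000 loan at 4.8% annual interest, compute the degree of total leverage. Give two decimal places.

1.69

Total contribution margin = 36,460 × £99.03 = £3,610,633.80.
Subtracting fixed costs: EBIT = £3,610,633.80 − £1,196,100 = £2,414,533.80. Interest = £273,408.00, so EBIT − I = £2,141,125.80.
DCL = contribution ÷ (EBIT − I) = £3,610,633.80 ÷ £2,141,125.80 = 1.6863.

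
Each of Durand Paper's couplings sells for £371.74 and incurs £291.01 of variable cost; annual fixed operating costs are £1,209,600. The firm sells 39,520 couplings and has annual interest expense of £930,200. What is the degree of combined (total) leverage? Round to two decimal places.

Total contribution margin = 39,520 × £80.73 = £3,190,449.60.
EBIT = £3,190,449.60 − £1,209,600 = £1,980,849.60. Interest = £930,200.00, so EBIT − I = £1,050,649.60.
DCL = contribution ÷ (EBIT − I) = £3,190,449.60 ÷ £1,050,649.60 = 3.0366.

3.04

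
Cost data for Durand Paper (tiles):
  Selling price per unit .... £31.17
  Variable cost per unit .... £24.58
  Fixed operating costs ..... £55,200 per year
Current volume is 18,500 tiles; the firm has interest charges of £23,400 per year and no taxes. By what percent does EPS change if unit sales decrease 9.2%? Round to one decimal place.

At 18,500 units, contribution = 18,500 × £6.59 = £121,915.00.
Subtracting fixed costs: EBIT = £121,915.00 − £55,200 = £66,715.00.
Interest = £23,400.00, so EBIT − I = £43,315.00.
Degree of combined leverage = contribution ÷ (EBIT − I) = £121,915.00 ÷ £43,315.00 = 2.8146.
%ΔEPS = DCL × %ΔSales = 2.8146 × -9.2% = -25.9%.

-25.9%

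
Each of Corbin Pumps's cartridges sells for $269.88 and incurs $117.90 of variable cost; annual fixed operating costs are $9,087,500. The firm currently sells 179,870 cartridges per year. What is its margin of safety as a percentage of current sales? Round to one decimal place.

Each unit contributes $269.88 − $117.90 = $151.98. Break-even units = $9,087,500 ÷ $151.98 = 59,794.05; break-even revenue = 59,794.05 × $269.88 = $16,137,218.71.
Current sales = 179,870 × $269.88 = $48,543,315.60.
Margin of safety = ($48,543,315.60 − $16,137,218.71) ÷ $48,543,315.60 = 66.8%.

66.8%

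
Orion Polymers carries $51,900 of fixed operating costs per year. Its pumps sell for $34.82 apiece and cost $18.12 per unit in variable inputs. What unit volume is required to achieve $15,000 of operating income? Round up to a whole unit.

Each unit contributes $34.82 − $18.12 = $16.70.
Required volume = (fixed costs + target profit) ÷ CM = ($51,900 + $15,000) ÷ $16.70 = 4,005.99, so 4,006 pumps.

4,006 pumps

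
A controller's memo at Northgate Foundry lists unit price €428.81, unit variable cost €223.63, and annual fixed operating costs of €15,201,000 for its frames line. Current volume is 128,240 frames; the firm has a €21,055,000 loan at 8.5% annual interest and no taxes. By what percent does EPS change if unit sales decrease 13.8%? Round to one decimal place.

At 128,240 units, contribution = 128,240 × €205.18 = €26,312,283.20.
Subtracting fixed costs: EBIT = €26,312,283.20 − €15,201,000 = €11,111,283.20.
Interest = €1,789,675.00, so EBIT − I = €9,321,608.20.
Degree of combined leverage = contribution ÷ (EBIT − I) = €26,312,283.20 ÷ €9,321,608.20 = 2.8227.
EPS therefore changes by 2.8227 × (-13.8%) = -39.0%.

-39.0%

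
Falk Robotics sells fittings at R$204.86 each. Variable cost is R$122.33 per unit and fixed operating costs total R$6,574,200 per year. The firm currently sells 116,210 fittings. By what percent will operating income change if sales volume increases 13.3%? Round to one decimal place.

At 116,210 units, contribution = 116,210 × R$82.53 = R$9,590,811.30.
Subtracting fixed costs: EBIT = R$9,590,811.30 − R$6,574,200 = R$3,016,611.30.
Degree of operating leverage = R$9,590,811.30 / R$3,016,611.30 = 3.1793.
%ΔEBIT = DOL × %ΔSales = 3.1793 × +13.3% = +42.3%.

+42.3%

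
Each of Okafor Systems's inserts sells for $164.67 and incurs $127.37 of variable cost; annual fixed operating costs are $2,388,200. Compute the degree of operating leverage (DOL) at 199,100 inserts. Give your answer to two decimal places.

Total contribution margin = 199,100 × $37.30 = $7,426,430.00.
Subtracting fixed costs: EBIT = $7,426,430.00 − $2,388,200 = $5,038,230.00.
So DOL = total CM / EBIT = $7,426,430.00 / $5,038,230.00 = 1.4740.

1.47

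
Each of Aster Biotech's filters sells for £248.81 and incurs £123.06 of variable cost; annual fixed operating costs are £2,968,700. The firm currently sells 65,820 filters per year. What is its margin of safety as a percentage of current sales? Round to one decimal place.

64.1%

Unit CM = price − variable cost = £248.81 − £123.06 = £125.75. Break-even units = £2,968,700 ÷ £125.75 = 23,607.95; break-even revenue = 23,607.95 × £248.81 = £5,873,894.61.
Actual sales revenue = 65,820 × £248.81 = £16,376,674.20.
Margin of safety = (£16,376,674.20 − £5,873,894.61) ÷ £16,376,674.20 = 64.1%.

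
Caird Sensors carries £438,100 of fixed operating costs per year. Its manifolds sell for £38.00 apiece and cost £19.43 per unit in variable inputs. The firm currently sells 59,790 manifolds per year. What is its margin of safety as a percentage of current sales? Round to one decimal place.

Unit CM = price − variable cost = £38.00 − £19.43 = £18.57. Break-even units = £438,100 ÷ £18.57 = 23,591.81; break-even revenue = 23,591.81 × £38.00 = £896,488.96.
Current sales = 59,790 × £38.00 = £2,272,020.00.
Margin of safety = (£2,272,020.00 − £896,488.96) ÷ £2,272,020.00 = 60.5%.

60.5%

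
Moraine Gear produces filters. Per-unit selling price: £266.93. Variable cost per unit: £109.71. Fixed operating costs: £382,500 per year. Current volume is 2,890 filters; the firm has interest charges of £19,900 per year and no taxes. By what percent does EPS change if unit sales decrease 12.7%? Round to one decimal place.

-111.0%

At 2,890 units, contribution = 2,890 × £157.22 = £454,365.80.
Operating income = contribution − fixed costs = £454,365.80 − £382,500 = £71,865.80.
After interest of £19,900.00, pre-tax earnings = £51,965.80.
DCL = total CM / (EBIT − I) = £454,365.80 / £51,965.80 = 8.7436.
%ΔEPS = DCL × %ΔSales = 8.7436 × -12.7% = -111.0%.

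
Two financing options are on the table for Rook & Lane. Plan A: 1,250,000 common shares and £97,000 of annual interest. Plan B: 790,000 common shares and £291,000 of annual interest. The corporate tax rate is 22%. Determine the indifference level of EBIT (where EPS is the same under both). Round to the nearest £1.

At indifference, (EBIT − 97,000)(1 − t)/1,250,000 = (EBIT − 291,000)(1 − t)/790,000.
Cancelling (1 − t) and cross-multiplying: 790,000·(EBIT − 97,000) = 1,250,000·(EBIT − 291,000).
EBIT × (1,250,000 − 790,000) = 291,000 × 1,250,000 − 97,000 × 790,000 = 287,120,000,000, so EBIT = 287,120,000,000 ÷ 460,000 = 624,173.91.

£624,174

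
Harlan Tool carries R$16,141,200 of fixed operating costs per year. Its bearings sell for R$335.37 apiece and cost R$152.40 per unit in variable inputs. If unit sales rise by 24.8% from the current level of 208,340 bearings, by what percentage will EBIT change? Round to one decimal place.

Contribution at this volume is 208,340 × R$182.97 = R$38,119,969.80.
EBIT = R$38,119,969.80 − R$16,141,200 = R$21,978,769.80.
So DOL = total CM / EBIT = R$38,119,969.80 / R$21,978,769.80 = 1.7344.
So EBIT moves 1.7344 × (+24.8%) = +43.0%.

+43.0%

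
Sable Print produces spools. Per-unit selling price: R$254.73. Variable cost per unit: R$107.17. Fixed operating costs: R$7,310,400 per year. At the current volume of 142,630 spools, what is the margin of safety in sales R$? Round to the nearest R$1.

R$23,712,336

Each unit contributes R$254.73 − R$107.17 = R$147.56. Break-even units = R$7,310,400 ÷ R$147.56 = 49,541.88; break-even revenue = 49,541.88 × R$254.73 = R$12,619,803.42.
Current sales = 142,630 × R$254.73 = R$36,332,139.90.
Margin of safety = R$36,332,139.90 − R$12,619,803.42 = R$23,712,336.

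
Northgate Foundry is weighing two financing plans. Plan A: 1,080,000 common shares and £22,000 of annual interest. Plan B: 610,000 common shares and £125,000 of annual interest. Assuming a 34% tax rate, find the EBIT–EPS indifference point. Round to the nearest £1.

£258,681

At indifference, (EBIT − 22,000)(1 − t)/1,080,000 = (EBIT − 125,000)(1 − t)/610,000.
The (1 − t) factor cancels: (EBIT − 22,000) × 610,000 = (EBIT − 125,000) × 1,080,000.
Solving, EBIT = (125,000·1,080,000 − 22,000·610,000) / (1,080,000 − 610,000) = 121,580,000,000 / 470,000 = 258,680.85.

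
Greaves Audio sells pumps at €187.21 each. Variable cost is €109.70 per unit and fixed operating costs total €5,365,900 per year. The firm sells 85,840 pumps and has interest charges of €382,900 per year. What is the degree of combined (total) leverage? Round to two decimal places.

At 85,840 units, contribution = 85,840 × €77.51 = €6,653,458.40.
Operating income = contribution − fixed costs = €6,653,458.40 − €5,365,900 = €1,287,558.40. Interest = €382,900.00.
DOL = €6,653,458.40 ÷ €1,287,558.40 = 5.1675; DFL = €1,287,558.40 ÷ €904,658.40 = 1.4233.
DCL = DOL × DFL = 5.1675 × 1.4233 = 7.3549.

7.35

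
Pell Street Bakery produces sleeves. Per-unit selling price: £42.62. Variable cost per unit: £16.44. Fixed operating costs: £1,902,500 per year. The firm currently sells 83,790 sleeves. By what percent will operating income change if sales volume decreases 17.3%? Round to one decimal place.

At 83,790 units, contribution = 83,790 × £26.18 = £2,193,622.20.
Operating income = contribution − fixed costs = £2,193,622.20 − £1,902,500 = £291,122.20.
Degree of operating leverage = £2,193,622.20 / £291,122.20 = 7.5351.
So EBIT moves 7.5351 × (-17.3%) = -130.4%.

-130.4%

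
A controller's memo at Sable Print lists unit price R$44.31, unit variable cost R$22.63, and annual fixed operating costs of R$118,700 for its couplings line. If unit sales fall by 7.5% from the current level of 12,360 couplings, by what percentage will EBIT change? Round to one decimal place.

Contribution at this volume is 12,360 × R$21.68 = R$267,964.80.
Subtracting fixed costs: EBIT = R$267,964.80 − R$118,700 = R$149,264.80.
DOL = contribution ÷ EBIT = R$267,964.80 ÷ R$149,264.80 = 1.7952.
So EBIT moves 1.7952 × (-7.5%) = -13.5%.

-13.5%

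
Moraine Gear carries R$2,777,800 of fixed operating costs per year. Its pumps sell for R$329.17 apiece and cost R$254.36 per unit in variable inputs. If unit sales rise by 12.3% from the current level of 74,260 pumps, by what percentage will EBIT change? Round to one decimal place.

+24.6%

Total contribution margin = 74,260 × R$74.81 = R$5,555,390.60.
Subtracting fixed costs: EBIT = R$5,555,390.60 − R$2,777,800 = R$2,777,590.60.
So DOL = total CM / EBIT = R$5,555,390.60 / R$2,777,590.60 = 2.0001.
%ΔEBIT = DOL × %ΔSales = 2.0001 × +12.3% = +24.6%.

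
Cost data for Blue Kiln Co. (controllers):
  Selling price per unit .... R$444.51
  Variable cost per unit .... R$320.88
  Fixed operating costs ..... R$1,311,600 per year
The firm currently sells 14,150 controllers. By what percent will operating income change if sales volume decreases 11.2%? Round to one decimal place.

-44.8%

Total contribution margin = 14,150 × R$123.63 = R$1,749,364.50.
Operating income = contribution − fixed costs = R$1,749,364.50 − R$1,311,600 = R$437,764.50.
Degree of operating leverage = R$1,749,364.50 / R$437,764.50 = 3.9961.
Operating income changes by 3.9961 × -11.2% = -44.8%.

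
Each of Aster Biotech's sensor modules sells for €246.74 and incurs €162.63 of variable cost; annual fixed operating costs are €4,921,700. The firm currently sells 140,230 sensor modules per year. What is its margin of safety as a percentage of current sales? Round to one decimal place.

Each unit contributes €246.74 − €162.63 = €84.11. Break-even units = €4,921,700 ÷ €84.11 = 58,515.04; break-even revenue = 58,515.04 × €246.74 = €14,438,000.93.
Current sales = 140,230 × €246.74 = €34,600,350.20.
Margin of safety = (€34,600,350.20 − €14,438,000.93) ÷ €34,600,350.20 = 58.3%.

58.3%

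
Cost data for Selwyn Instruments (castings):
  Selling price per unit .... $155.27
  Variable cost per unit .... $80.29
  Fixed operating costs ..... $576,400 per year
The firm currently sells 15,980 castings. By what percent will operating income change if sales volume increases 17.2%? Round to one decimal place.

Total contribution margin = 15,980 × $74.98 = $1,198,180.40.
EBIT = $1,198,180.40 − $576,400 = $621,780.40.
So DOL = total CM / EBIT = $1,198,180.40 / $621,780.40 = 1.9270.
%ΔEBIT = DOL × %ΔSales = 1.9270 × +17.2% = +33.1%.

+33.1%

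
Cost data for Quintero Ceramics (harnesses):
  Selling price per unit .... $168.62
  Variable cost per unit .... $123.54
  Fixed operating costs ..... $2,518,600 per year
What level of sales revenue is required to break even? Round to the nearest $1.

$9,420,726

CM per unit = $168.62 − $123.54 = $45.08; CM ratio = $45.08 / $168.62 = 0.2673.
Break-even sales = FC ÷ CM ratio = $2,518,600 × $168.62 / $45.08 = $9,420,726.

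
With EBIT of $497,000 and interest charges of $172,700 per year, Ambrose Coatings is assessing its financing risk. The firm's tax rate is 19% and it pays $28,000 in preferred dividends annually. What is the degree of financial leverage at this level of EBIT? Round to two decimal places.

Interest = $172,700.00.
Preferred dividends grossed up pre-tax: $28,000 / (1 − 0.19) = $34,567.90.
DFL = EBIT ÷ [EBIT − I − D_p/(1−t)] = $497,000 ÷ [$497,000 − $172,700.00 − $34,567.90] = $497,000 ÷ $289,732.10 = 1.7154.

1.72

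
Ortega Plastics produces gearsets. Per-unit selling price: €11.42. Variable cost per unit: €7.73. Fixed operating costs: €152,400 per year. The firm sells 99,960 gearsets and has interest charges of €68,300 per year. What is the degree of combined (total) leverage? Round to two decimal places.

2.49

Contribution at this volume is 99,960 × €3.69 = €368,852.40.
Operating income = contribution − fixed costs = €368,852.40 − €152,400 = €216,452.40. Interest = €68,300.00.
DOL = €368,852.40 ÷ €216,452.40 = 1.7041; DFL = €216,452.40 ÷ €148,152.40 = 1.4610.
DCL = DOL × DFL = 1.7041 × 1.4610 = 2.4897.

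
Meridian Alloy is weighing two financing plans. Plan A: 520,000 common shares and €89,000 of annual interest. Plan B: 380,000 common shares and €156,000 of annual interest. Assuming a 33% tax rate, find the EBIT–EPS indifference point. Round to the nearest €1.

€337,857

Set EPS_A = EPS_B: (EBIT − €89,000)(1 − 0.33) ÷ 520,000 = (EBIT − €156,000)(1 − 0.33) ÷ 380,000.
The (1 − t) factor cancels: (EBIT − 89,000) × 380,000 = (EBIT − 156,000) × 520,000.
Solving, EBIT = (156,000·520,000 − 89,000·380,000) / (520,000 − 380,000) = 47,300,000,000 / 140,000 = 337,857.14.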